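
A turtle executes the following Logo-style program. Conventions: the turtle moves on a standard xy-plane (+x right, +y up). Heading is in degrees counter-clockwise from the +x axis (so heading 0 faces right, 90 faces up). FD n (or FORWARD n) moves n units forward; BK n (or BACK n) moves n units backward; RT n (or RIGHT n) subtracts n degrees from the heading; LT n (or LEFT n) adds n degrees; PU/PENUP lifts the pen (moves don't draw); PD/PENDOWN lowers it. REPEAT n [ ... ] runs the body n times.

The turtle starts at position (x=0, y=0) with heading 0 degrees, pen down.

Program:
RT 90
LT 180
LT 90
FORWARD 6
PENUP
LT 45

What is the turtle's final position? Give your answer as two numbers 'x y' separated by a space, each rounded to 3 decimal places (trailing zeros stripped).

Executing turtle program step by step:
Start: pos=(0,0), heading=0, pen down
RT 90: heading 0 -> 270
LT 180: heading 270 -> 90
LT 90: heading 90 -> 180
FD 6: (0,0) -> (-6,0) [heading=180, draw]
PU: pen up
LT 45: heading 180 -> 225
Final: pos=(-6,0), heading=225, 1 segment(s) drawn

Answer: -6 0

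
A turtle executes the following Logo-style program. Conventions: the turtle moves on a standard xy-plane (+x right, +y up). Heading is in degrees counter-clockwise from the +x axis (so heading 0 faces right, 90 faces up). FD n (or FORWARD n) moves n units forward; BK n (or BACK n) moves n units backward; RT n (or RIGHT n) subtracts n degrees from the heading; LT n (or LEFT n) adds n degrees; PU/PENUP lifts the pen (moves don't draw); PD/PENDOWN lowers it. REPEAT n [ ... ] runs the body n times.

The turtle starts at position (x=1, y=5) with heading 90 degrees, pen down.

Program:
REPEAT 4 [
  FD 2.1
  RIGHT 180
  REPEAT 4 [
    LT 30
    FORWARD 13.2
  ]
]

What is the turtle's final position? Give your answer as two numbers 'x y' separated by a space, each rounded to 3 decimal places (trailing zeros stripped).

Answer: -15.163 -68.895

Derivation:
Executing turtle program step by step:
Start: pos=(1,5), heading=90, pen down
REPEAT 4 [
  -- iteration 1/4 --
  FD 2.1: (1,5) -> (1,7.1) [heading=90, draw]
  RT 180: heading 90 -> 270
  REPEAT 4 [
    -- iteration 1/4 --
    LT 30: heading 270 -> 300
    FD 13.2: (1,7.1) -> (7.6,-4.332) [heading=300, draw]
    -- iteration 2/4 --
    LT 30: heading 300 -> 330
    FD 13.2: (7.6,-4.332) -> (19.032,-10.932) [heading=330, draw]
    -- iteration 3/4 --
    LT 30: heading 330 -> 0
    FD 13.2: (19.032,-10.932) -> (32.232,-10.932) [heading=0, draw]
    -- iteration 4/4 --
    LT 30: heading 0 -> 30
    FD 13.2: (32.232,-10.932) -> (43.663,-4.332) [heading=30, draw]
  ]
  -- iteration 2/4 --
  FD 2.1: (43.663,-4.332) -> (45.482,-3.282) [heading=30, draw]
  RT 180: heading 30 -> 210
  REPEAT 4 [
    -- iteration 1/4 --
    LT 30: heading 210 -> 240
    FD 13.2: (45.482,-3.282) -> (38.882,-14.713) [heading=240, draw]
    -- iteration 2/4 --
    LT 30: heading 240 -> 270
    FD 13.2: (38.882,-14.713) -> (38.882,-27.913) [heading=270, draw]
    -- iteration 3/4 --
    LT 30: heading 270 -> 300
    FD 13.2: (38.882,-27.913) -> (45.482,-39.345) [heading=300, draw]
    -- iteration 4/4 --
    LT 30: heading 300 -> 330
    FD 13.2: (45.482,-39.345) -> (56.913,-45.945) [heading=330, draw]
  ]
  -- iteration 3/4 --
  FD 2.1: (56.913,-45.945) -> (58.732,-46.995) [heading=330, draw]
  RT 180: heading 330 -> 150
  REPEAT 4 [
    -- iteration 1/4 --
    LT 30: heading 150 -> 180
    FD 13.2: (58.732,-46.995) -> (45.532,-46.995) [heading=180, draw]
    -- iteration 2/4 --
    LT 30: heading 180 -> 210
    FD 13.2: (45.532,-46.995) -> (34.1,-53.595) [heading=210, draw]
    -- iteration 3/4 --
    LT 30: heading 210 -> 240
    FD 13.2: (34.1,-53.595) -> (27.5,-65.026) [heading=240, draw]
    -- iteration 4/4 --
    LT 30: heading 240 -> 270
    FD 13.2: (27.5,-65.026) -> (27.5,-78.226) [heading=270, draw]
  ]
  -- iteration 4/4 --
  FD 2.1: (27.5,-78.226) -> (27.5,-80.326) [heading=270, draw]
  RT 180: heading 270 -> 90
  REPEAT 4 [
    -- iteration 1/4 --
    LT 30: heading 90 -> 120
    FD 13.2: (27.5,-80.326) -> (20.9,-68.895) [heading=120, draw]
    -- iteration 2/4 --
    LT 30: heading 120 -> 150
    FD 13.2: (20.9,-68.895) -> (9.469,-62.295) [heading=150, draw]
    -- iteration 3/4 --
    LT 30: heading 150 -> 180
    FD 13.2: (9.469,-62.295) -> (-3.731,-62.295) [heading=180, draw]
    -- iteration 4/4 --
    LT 30: heading 180 -> 210
    FD 13.2: (-3.731,-62.295) -> (-15.163,-68.895) [heading=210, draw]
  ]
]
Final: pos=(-15.163,-68.895), heading=210, 20 segment(s) drawn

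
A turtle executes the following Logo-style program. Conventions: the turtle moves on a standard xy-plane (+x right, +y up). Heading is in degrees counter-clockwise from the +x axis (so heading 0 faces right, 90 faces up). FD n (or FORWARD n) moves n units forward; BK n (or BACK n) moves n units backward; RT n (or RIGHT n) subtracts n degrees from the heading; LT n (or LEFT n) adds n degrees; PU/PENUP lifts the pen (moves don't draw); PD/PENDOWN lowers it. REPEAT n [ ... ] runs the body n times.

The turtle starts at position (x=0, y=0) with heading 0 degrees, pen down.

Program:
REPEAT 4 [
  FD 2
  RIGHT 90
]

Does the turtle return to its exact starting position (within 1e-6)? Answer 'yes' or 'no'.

Answer: yes

Derivation:
Executing turtle program step by step:
Start: pos=(0,0), heading=0, pen down
REPEAT 4 [
  -- iteration 1/4 --
  FD 2: (0,0) -> (2,0) [heading=0, draw]
  RT 90: heading 0 -> 270
  -- iteration 2/4 --
  FD 2: (2,0) -> (2,-2) [heading=270, draw]
  RT 90: heading 270 -> 180
  -- iteration 3/4 --
  FD 2: (2,-2) -> (0,-2) [heading=180, draw]
  RT 90: heading 180 -> 90
  -- iteration 4/4 --
  FD 2: (0,-2) -> (0,0) [heading=90, draw]
  RT 90: heading 90 -> 0
]
Final: pos=(0,0), heading=0, 4 segment(s) drawn

Start position: (0, 0)
Final position: (0, 0)
Distance = 0; < 1e-6 -> CLOSED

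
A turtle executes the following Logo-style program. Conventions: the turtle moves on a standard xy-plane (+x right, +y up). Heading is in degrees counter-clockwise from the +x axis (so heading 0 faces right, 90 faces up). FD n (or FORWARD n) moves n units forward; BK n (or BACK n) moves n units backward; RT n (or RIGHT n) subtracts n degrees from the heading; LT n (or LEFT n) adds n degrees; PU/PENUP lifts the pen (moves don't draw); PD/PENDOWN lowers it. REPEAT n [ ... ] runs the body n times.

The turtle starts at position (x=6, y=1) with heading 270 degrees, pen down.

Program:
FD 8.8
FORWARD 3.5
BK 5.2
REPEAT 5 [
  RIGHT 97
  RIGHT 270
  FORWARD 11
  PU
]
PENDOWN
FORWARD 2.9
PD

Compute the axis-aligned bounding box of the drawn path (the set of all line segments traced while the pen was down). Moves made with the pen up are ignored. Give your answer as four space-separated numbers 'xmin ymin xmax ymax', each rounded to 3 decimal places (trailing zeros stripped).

Answer: -15.081 -59.059 6 1

Derivation:
Executing turtle program step by step:
Start: pos=(6,1), heading=270, pen down
FD 8.8: (6,1) -> (6,-7.8) [heading=270, draw]
FD 3.5: (6,-7.8) -> (6,-11.3) [heading=270, draw]
BK 5.2: (6,-11.3) -> (6,-6.1) [heading=270, draw]
REPEAT 5 [
  -- iteration 1/5 --
  RT 97: heading 270 -> 173
  RT 270: heading 173 -> 263
  FD 11: (6,-6.1) -> (4.659,-17.018) [heading=263, draw]
  PU: pen up
  -- iteration 2/5 --
  RT 97: heading 263 -> 166
  RT 270: heading 166 -> 256
  FD 11: (4.659,-17.018) -> (1.998,-27.691) [heading=256, move]
  PU: pen up
  -- iteration 3/5 --
  RT 97: heading 256 -> 159
  RT 270: heading 159 -> 249
  FD 11: (1.998,-27.691) -> (-1.944,-37.961) [heading=249, move]
  PU: pen up
  -- iteration 4/5 --
  RT 97: heading 249 -> 152
  RT 270: heading 152 -> 242
  FD 11: (-1.944,-37.961) -> (-7.108,-47.673) [heading=242, move]
  PU: pen up
  -- iteration 5/5 --
  RT 97: heading 242 -> 145
  RT 270: heading 145 -> 235
  FD 11: (-7.108,-47.673) -> (-13.417,-56.684) [heading=235, move]
  PU: pen up
]
PD: pen down
FD 2.9: (-13.417,-56.684) -> (-15.081,-59.059) [heading=235, draw]
PD: pen down
Final: pos=(-15.081,-59.059), heading=235, 5 segment(s) drawn

Segment endpoints: x in {-15.081, -13.417, 4.659, 6, 6, 6}, y in {-59.059, -56.684, -17.018, -11.3, -7.8, -6.1, 1}
xmin=-15.081, ymin=-59.059, xmax=6, ymax=1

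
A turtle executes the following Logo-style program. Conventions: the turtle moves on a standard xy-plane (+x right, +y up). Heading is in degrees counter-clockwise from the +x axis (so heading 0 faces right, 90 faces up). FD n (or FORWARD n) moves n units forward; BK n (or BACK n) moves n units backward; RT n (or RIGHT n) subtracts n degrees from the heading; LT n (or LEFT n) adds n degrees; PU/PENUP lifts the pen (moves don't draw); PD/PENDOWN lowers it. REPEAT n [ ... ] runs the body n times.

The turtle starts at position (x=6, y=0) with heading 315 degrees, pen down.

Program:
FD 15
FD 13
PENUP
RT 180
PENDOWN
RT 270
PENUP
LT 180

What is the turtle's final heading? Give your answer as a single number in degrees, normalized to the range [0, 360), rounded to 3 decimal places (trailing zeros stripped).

Answer: 45

Derivation:
Executing turtle program step by step:
Start: pos=(6,0), heading=315, pen down
FD 15: (6,0) -> (16.607,-10.607) [heading=315, draw]
FD 13: (16.607,-10.607) -> (25.799,-19.799) [heading=315, draw]
PU: pen up
RT 180: heading 315 -> 135
PD: pen down
RT 270: heading 135 -> 225
PU: pen up
LT 180: heading 225 -> 45
Final: pos=(25.799,-19.799), heading=45, 2 segment(s) drawn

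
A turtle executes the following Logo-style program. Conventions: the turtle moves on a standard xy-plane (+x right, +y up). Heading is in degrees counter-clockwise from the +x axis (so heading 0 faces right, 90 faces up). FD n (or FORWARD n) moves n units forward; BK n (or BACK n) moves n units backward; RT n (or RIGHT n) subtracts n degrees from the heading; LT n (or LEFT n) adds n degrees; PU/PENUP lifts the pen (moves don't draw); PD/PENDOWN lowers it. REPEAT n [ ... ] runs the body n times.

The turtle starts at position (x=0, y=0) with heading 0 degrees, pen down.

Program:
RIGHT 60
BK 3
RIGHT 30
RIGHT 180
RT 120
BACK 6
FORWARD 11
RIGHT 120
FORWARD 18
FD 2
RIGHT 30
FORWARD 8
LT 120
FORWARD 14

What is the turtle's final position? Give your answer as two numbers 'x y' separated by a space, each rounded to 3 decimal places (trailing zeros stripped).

Answer: -15.49 -22.026

Derivation:
Executing turtle program step by step:
Start: pos=(0,0), heading=0, pen down
RT 60: heading 0 -> 300
BK 3: (0,0) -> (-1.5,2.598) [heading=300, draw]
RT 30: heading 300 -> 270
RT 180: heading 270 -> 90
RT 120: heading 90 -> 330
BK 6: (-1.5,2.598) -> (-6.696,5.598) [heading=330, draw]
FD 11: (-6.696,5.598) -> (2.83,0.098) [heading=330, draw]
RT 120: heading 330 -> 210
FD 18: (2.83,0.098) -> (-12.758,-8.902) [heading=210, draw]
FD 2: (-12.758,-8.902) -> (-14.49,-9.902) [heading=210, draw]
RT 30: heading 210 -> 180
FD 8: (-14.49,-9.902) -> (-22.49,-9.902) [heading=180, draw]
LT 120: heading 180 -> 300
FD 14: (-22.49,-9.902) -> (-15.49,-22.026) [heading=300, draw]
Final: pos=(-15.49,-22.026), heading=300, 7 segment(s) drawn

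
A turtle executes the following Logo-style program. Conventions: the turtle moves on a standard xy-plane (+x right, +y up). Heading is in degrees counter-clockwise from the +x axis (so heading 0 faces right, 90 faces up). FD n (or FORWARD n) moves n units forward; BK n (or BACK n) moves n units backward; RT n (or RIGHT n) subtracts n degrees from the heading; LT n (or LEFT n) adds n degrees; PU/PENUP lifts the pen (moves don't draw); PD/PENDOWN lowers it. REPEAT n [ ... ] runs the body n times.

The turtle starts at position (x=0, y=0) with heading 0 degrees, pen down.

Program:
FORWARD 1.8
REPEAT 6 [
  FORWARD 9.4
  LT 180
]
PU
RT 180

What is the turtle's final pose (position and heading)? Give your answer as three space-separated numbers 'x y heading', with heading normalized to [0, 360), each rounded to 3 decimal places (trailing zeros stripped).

Answer: 1.8 0 180

Derivation:
Executing turtle program step by step:
Start: pos=(0,0), heading=0, pen down
FD 1.8: (0,0) -> (1.8,0) [heading=0, draw]
REPEAT 6 [
  -- iteration 1/6 --
  FD 9.4: (1.8,0) -> (11.2,0) [heading=0, draw]
  LT 180: heading 0 -> 180
  -- iteration 2/6 --
  FD 9.4: (11.2,0) -> (1.8,0) [heading=180, draw]
  LT 180: heading 180 -> 0
  -- iteration 3/6 --
  FD 9.4: (1.8,0) -> (11.2,0) [heading=0, draw]
  LT 180: heading 0 -> 180
  -- iteration 4/6 --
  FD 9.4: (11.2,0) -> (1.8,0) [heading=180, draw]
  LT 180: heading 180 -> 0
  -- iteration 5/6 --
  FD 9.4: (1.8,0) -> (11.2,0) [heading=0, draw]
  LT 180: heading 0 -> 180
  -- iteration 6/6 --
  FD 9.4: (11.2,0) -> (1.8,0) [heading=180, draw]
  LT 180: heading 180 -> 0
]
PU: pen up
RT 180: heading 0 -> 180
Final: pos=(1.8,0), heading=180, 7 segment(s) drawn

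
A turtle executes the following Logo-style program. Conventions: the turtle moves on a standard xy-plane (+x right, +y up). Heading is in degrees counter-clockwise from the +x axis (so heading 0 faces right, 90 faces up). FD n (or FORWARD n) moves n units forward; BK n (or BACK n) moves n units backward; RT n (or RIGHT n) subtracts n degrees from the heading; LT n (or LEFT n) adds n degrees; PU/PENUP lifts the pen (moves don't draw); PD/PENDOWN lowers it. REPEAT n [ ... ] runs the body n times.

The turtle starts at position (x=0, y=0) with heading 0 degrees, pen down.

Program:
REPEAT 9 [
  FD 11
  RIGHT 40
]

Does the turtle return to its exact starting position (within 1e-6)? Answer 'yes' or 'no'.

Executing turtle program step by step:
Start: pos=(0,0), heading=0, pen down
REPEAT 9 [
  -- iteration 1/9 --
  FD 11: (0,0) -> (11,0) [heading=0, draw]
  RT 40: heading 0 -> 320
  -- iteration 2/9 --
  FD 11: (11,0) -> (19.426,-7.071) [heading=320, draw]
  RT 40: heading 320 -> 280
  -- iteration 3/9 --
  FD 11: (19.426,-7.071) -> (21.337,-17.904) [heading=280, draw]
  RT 40: heading 280 -> 240
  -- iteration 4/9 --
  FD 11: (21.337,-17.904) -> (15.837,-27.43) [heading=240, draw]
  RT 40: heading 240 -> 200
  -- iteration 5/9 --
  FD 11: (15.837,-27.43) -> (5.5,-31.192) [heading=200, draw]
  RT 40: heading 200 -> 160
  -- iteration 6/9 --
  FD 11: (5.5,-31.192) -> (-4.837,-27.43) [heading=160, draw]
  RT 40: heading 160 -> 120
  -- iteration 7/9 --
  FD 11: (-4.837,-27.43) -> (-10.337,-17.904) [heading=120, draw]
  RT 40: heading 120 -> 80
  -- iteration 8/9 --
  FD 11: (-10.337,-17.904) -> (-8.426,-7.071) [heading=80, draw]
  RT 40: heading 80 -> 40
  -- iteration 9/9 --
  FD 11: (-8.426,-7.071) -> (0,0) [heading=40, draw]
  RT 40: heading 40 -> 0
]
Final: pos=(0,0), heading=0, 9 segment(s) drawn

Start position: (0, 0)
Final position: (0, 0)
Distance = 0; < 1e-6 -> CLOSED

Answer: yes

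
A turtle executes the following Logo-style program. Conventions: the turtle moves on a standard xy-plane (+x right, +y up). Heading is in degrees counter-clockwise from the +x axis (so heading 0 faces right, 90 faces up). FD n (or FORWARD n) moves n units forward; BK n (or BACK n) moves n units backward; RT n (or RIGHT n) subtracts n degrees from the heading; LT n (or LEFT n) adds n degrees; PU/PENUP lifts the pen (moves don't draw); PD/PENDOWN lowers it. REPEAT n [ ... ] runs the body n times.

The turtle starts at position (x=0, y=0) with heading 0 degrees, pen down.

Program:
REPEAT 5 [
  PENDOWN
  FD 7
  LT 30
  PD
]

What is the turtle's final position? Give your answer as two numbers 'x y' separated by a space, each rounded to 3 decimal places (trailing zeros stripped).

Executing turtle program step by step:
Start: pos=(0,0), heading=0, pen down
REPEAT 5 [
  -- iteration 1/5 --
  PD: pen down
  FD 7: (0,0) -> (7,0) [heading=0, draw]
  LT 30: heading 0 -> 30
  PD: pen down
  -- iteration 2/5 --
  PD: pen down
  FD 7: (7,0) -> (13.062,3.5) [heading=30, draw]
  LT 30: heading 30 -> 60
  PD: pen down
  -- iteration 3/5 --
  PD: pen down
  FD 7: (13.062,3.5) -> (16.562,9.562) [heading=60, draw]
  LT 30: heading 60 -> 90
  PD: pen down
  -- iteration 4/5 --
  PD: pen down
  FD 7: (16.562,9.562) -> (16.562,16.562) [heading=90, draw]
  LT 30: heading 90 -> 120
  PD: pen down
  -- iteration 5/5 --
  PD: pen down
  FD 7: (16.562,16.562) -> (13.062,22.624) [heading=120, draw]
  LT 30: heading 120 -> 150
  PD: pen down
]
Final: pos=(13.062,22.624), heading=150, 5 segment(s) drawn

Answer: 13.062 22.624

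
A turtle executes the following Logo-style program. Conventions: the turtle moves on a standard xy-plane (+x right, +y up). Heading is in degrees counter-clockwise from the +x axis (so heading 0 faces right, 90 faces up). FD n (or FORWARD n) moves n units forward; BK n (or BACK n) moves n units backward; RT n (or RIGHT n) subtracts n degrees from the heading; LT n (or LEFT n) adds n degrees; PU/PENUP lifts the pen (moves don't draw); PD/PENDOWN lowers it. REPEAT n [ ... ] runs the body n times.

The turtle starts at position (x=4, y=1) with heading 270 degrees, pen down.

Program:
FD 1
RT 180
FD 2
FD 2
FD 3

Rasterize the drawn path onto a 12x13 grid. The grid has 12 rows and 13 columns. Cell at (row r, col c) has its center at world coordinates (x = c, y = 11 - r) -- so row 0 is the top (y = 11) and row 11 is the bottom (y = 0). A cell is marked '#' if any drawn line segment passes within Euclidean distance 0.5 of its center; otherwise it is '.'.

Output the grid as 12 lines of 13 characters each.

Segment 0: (4,1) -> (4,0)
Segment 1: (4,0) -> (4,2)
Segment 2: (4,2) -> (4,4)
Segment 3: (4,4) -> (4,7)

Answer: .............
.............
.............
.............
....#........
....#........
....#........
....#........
....#........
....#........
....#........
....#........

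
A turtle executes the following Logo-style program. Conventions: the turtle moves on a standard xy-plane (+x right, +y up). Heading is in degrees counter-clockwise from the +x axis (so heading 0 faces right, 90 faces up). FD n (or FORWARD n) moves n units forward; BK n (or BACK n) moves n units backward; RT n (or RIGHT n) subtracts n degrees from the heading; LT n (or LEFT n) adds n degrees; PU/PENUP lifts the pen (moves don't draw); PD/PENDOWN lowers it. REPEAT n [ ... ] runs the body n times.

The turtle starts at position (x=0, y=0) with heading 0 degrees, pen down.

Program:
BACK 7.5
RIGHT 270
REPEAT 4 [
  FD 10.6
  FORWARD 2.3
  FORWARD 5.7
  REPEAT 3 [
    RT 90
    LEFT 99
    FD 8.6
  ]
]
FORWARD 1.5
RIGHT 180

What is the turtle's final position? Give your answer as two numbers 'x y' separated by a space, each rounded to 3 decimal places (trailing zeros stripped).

Answer: -126.399 94.885

Derivation:
Executing turtle program step by step:
Start: pos=(0,0), heading=0, pen down
BK 7.5: (0,0) -> (-7.5,0) [heading=0, draw]
RT 270: heading 0 -> 90
REPEAT 4 [
  -- iteration 1/4 --
  FD 10.6: (-7.5,0) -> (-7.5,10.6) [heading=90, draw]
  FD 2.3: (-7.5,10.6) -> (-7.5,12.9) [heading=90, draw]
  FD 5.7: (-7.5,12.9) -> (-7.5,18.6) [heading=90, draw]
  REPEAT 3 [
    -- iteration 1/3 --
    RT 90: heading 90 -> 0
    LT 99: heading 0 -> 99
    FD 8.6: (-7.5,18.6) -> (-8.845,27.094) [heading=99, draw]
    -- iteration 2/3 --
    RT 90: heading 99 -> 9
    LT 99: heading 9 -> 108
    FD 8.6: (-8.845,27.094) -> (-11.503,35.273) [heading=108, draw]
    -- iteration 3/3 --
    RT 90: heading 108 -> 18
    LT 99: heading 18 -> 117
    FD 8.6: (-11.503,35.273) -> (-15.407,42.936) [heading=117, draw]
  ]
  -- iteration 2/4 --
  FD 10.6: (-15.407,42.936) -> (-20.22,52.381) [heading=117, draw]
  FD 2.3: (-20.22,52.381) -> (-21.264,54.43) [heading=117, draw]
  FD 5.7: (-21.264,54.43) -> (-23.851,59.509) [heading=117, draw]
  REPEAT 3 [
    -- iteration 1/3 --
    RT 90: heading 117 -> 27
    LT 99: heading 27 -> 126
    FD 8.6: (-23.851,59.509) -> (-28.906,66.466) [heading=126, draw]
    -- iteration 2/3 --
    RT 90: heading 126 -> 36
    LT 99: heading 36 -> 135
    FD 8.6: (-28.906,66.466) -> (-34.987,72.547) [heading=135, draw]
    -- iteration 3/3 --
    RT 90: heading 135 -> 45
    LT 99: heading 45 -> 144
    FD 8.6: (-34.987,72.547) -> (-41.945,77.602) [heading=144, draw]
  ]
  -- iteration 3/4 --
  FD 10.6: (-41.945,77.602) -> (-50.521,83.833) [heading=144, draw]
  FD 2.3: (-50.521,83.833) -> (-52.381,85.185) [heading=144, draw]
  FD 5.7: (-52.381,85.185) -> (-56.993,88.535) [heading=144, draw]
  REPEAT 3 [
    -- iteration 1/3 --
    RT 90: heading 144 -> 54
    LT 99: heading 54 -> 153
    FD 8.6: (-56.993,88.535) -> (-64.655,92.439) [heading=153, draw]
    -- iteration 2/3 --
    RT 90: heading 153 -> 63
    LT 99: heading 63 -> 162
    FD 8.6: (-64.655,92.439) -> (-72.835,95.097) [heading=162, draw]
    -- iteration 3/3 --
    RT 90: heading 162 -> 72
    LT 99: heading 72 -> 171
    FD 8.6: (-72.835,95.097) -> (-81.329,96.442) [heading=171, draw]
  ]
  -- iteration 4/4 --
  FD 10.6: (-81.329,96.442) -> (-91.798,98.1) [heading=171, draw]
  FD 2.3: (-91.798,98.1) -> (-94.07,98.46) [heading=171, draw]
  FD 5.7: (-94.07,98.46) -> (-99.7,99.352) [heading=171, draw]
  REPEAT 3 [
    -- iteration 1/3 --
    RT 90: heading 171 -> 81
    LT 99: heading 81 -> 180
    FD 8.6: (-99.7,99.352) -> (-108.3,99.352) [heading=180, draw]
    -- iteration 2/3 --
    RT 90: heading 180 -> 90
    LT 99: heading 90 -> 189
    FD 8.6: (-108.3,99.352) -> (-116.794,98.007) [heading=189, draw]
    -- iteration 3/3 --
    RT 90: heading 189 -> 99
    LT 99: heading 99 -> 198
    FD 8.6: (-116.794,98.007) -> (-124.973,95.349) [heading=198, draw]
  ]
]
FD 1.5: (-124.973,95.349) -> (-126.399,94.885) [heading=198, draw]
RT 180: heading 198 -> 18
Final: pos=(-126.399,94.885), heading=18, 26 segment(s) drawn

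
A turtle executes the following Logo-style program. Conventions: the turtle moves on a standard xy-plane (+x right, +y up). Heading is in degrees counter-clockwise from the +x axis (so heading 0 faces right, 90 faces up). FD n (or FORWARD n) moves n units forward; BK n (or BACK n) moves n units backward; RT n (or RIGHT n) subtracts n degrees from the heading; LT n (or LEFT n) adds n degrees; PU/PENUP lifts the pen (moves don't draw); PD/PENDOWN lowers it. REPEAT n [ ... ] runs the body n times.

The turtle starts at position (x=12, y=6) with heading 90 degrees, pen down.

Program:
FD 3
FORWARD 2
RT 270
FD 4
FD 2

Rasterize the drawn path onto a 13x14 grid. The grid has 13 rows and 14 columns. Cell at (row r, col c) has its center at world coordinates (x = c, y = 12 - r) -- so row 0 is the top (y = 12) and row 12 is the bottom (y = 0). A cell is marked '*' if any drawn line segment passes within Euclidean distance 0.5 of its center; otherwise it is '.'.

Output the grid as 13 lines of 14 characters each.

Answer: ..............
......*******.
............*.
............*.
............*.
............*.
............*.
..............
..............
..............
..............
..............
..............

Derivation:
Segment 0: (12,6) -> (12,9)
Segment 1: (12,9) -> (12,11)
Segment 2: (12,11) -> (8,11)
Segment 3: (8,11) -> (6,11)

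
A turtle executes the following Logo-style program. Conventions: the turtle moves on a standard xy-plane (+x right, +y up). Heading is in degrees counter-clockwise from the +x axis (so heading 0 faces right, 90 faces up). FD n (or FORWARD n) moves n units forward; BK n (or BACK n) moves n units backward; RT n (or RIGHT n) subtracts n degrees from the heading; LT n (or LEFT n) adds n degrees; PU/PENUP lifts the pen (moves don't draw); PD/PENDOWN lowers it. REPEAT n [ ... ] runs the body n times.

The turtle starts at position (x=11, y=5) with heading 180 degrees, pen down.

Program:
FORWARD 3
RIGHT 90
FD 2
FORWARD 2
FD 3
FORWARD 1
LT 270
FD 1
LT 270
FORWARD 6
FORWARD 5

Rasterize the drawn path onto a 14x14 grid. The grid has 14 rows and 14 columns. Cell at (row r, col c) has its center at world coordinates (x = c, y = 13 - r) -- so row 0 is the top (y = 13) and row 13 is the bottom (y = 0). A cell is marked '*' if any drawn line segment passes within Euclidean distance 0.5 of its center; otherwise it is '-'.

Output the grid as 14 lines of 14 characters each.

Answer: --------**----
--------**----
--------**----
--------**----
--------**----
--------**----
--------**----
--------**----
--------****--
---------*----
---------*----
---------*----
--------------
--------------

Derivation:
Segment 0: (11,5) -> (8,5)
Segment 1: (8,5) -> (8,7)
Segment 2: (8,7) -> (8,9)
Segment 3: (8,9) -> (8,12)
Segment 4: (8,12) -> (8,13)
Segment 5: (8,13) -> (9,13)
Segment 6: (9,13) -> (9,7)
Segment 7: (9,7) -> (9,2)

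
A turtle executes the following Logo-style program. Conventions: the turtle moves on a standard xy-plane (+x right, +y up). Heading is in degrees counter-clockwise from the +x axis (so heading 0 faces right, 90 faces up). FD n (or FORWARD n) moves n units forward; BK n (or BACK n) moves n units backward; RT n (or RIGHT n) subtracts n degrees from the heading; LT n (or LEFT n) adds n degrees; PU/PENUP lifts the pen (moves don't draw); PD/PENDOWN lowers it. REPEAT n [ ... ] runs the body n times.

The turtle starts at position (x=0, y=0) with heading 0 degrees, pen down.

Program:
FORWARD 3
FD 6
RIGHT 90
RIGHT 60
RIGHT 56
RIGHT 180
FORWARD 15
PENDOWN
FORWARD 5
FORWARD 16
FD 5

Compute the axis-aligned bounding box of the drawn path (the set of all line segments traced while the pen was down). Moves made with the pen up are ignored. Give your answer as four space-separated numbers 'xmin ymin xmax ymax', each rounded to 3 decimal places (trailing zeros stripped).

Answer: 0 -17.973 45.851 0

Derivation:
Executing turtle program step by step:
Start: pos=(0,0), heading=0, pen down
FD 3: (0,0) -> (3,0) [heading=0, draw]
FD 6: (3,0) -> (9,0) [heading=0, draw]
RT 90: heading 0 -> 270
RT 60: heading 270 -> 210
RT 56: heading 210 -> 154
RT 180: heading 154 -> 334
FD 15: (9,0) -> (22.482,-6.576) [heading=334, draw]
PD: pen down
FD 5: (22.482,-6.576) -> (26.976,-8.767) [heading=334, draw]
FD 16: (26.976,-8.767) -> (41.357,-15.781) [heading=334, draw]
FD 5: (41.357,-15.781) -> (45.851,-17.973) [heading=334, draw]
Final: pos=(45.851,-17.973), heading=334, 6 segment(s) drawn

Segment endpoints: x in {0, 3, 9, 22.482, 26.976, 41.357, 45.851}, y in {-17.973, -15.781, -8.767, -6.576, 0}
xmin=0, ymin=-17.973, xmax=45.851, ymax=0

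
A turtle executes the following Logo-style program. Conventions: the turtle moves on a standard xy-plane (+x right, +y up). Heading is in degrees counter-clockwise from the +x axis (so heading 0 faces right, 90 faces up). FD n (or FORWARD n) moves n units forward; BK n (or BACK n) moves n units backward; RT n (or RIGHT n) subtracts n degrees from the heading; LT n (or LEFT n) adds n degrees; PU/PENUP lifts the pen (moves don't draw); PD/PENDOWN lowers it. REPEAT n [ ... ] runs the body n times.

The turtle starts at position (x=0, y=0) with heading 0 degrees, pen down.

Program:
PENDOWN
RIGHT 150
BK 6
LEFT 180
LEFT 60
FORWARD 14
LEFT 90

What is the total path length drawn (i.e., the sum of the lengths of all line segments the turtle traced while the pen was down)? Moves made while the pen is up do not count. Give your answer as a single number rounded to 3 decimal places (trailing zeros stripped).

Executing turtle program step by step:
Start: pos=(0,0), heading=0, pen down
PD: pen down
RT 150: heading 0 -> 210
BK 6: (0,0) -> (5.196,3) [heading=210, draw]
LT 180: heading 210 -> 30
LT 60: heading 30 -> 90
FD 14: (5.196,3) -> (5.196,17) [heading=90, draw]
LT 90: heading 90 -> 180
Final: pos=(5.196,17), heading=180, 2 segment(s) drawn

Segment lengths:
  seg 1: (0,0) -> (5.196,3), length = 6
  seg 2: (5.196,3) -> (5.196,17), length = 14
Total = 20

Answer: 20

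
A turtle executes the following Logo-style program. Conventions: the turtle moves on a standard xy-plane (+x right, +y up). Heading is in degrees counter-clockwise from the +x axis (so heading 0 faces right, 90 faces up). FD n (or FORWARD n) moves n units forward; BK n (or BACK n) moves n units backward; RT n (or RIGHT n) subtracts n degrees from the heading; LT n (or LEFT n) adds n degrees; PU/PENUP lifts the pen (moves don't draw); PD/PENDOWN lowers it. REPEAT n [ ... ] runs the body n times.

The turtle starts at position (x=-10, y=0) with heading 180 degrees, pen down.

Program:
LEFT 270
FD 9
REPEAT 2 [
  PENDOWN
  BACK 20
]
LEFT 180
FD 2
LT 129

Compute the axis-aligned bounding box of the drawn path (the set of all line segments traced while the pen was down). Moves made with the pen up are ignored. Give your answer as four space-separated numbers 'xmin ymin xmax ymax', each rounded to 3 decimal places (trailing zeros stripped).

Answer: -10 -33 -10 9

Derivation:
Executing turtle program step by step:
Start: pos=(-10,0), heading=180, pen down
LT 270: heading 180 -> 90
FD 9: (-10,0) -> (-10,9) [heading=90, draw]
REPEAT 2 [
  -- iteration 1/2 --
  PD: pen down
  BK 20: (-10,9) -> (-10,-11) [heading=90, draw]
  -- iteration 2/2 --
  PD: pen down
  BK 20: (-10,-11) -> (-10,-31) [heading=90, draw]
]
LT 180: heading 90 -> 270
FD 2: (-10,-31) -> (-10,-33) [heading=270, draw]
LT 129: heading 270 -> 39
Final: pos=(-10,-33), heading=39, 4 segment(s) drawn

Segment endpoints: x in {-10, -10, -10, -10}, y in {-33, -31, -11, 0, 9}
xmin=-10, ymin=-33, xmax=-10, ymax=9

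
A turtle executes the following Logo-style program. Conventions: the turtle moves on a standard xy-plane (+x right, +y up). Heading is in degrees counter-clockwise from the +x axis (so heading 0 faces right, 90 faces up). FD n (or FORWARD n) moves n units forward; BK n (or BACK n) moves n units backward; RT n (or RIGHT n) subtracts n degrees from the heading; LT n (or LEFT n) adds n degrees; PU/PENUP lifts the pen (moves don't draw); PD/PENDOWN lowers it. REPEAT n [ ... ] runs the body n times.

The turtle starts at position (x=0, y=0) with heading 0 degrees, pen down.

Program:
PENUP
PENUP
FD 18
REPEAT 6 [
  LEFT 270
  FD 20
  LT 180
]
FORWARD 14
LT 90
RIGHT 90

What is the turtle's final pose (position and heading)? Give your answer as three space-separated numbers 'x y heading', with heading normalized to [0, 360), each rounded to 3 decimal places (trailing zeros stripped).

Answer: 24 -20 180

Derivation:
Executing turtle program step by step:
Start: pos=(0,0), heading=0, pen down
PU: pen up
PU: pen up
FD 18: (0,0) -> (18,0) [heading=0, move]
REPEAT 6 [
  -- iteration 1/6 --
  LT 270: heading 0 -> 270
  FD 20: (18,0) -> (18,-20) [heading=270, move]
  LT 180: heading 270 -> 90
  -- iteration 2/6 --
  LT 270: heading 90 -> 0
  FD 20: (18,-20) -> (38,-20) [heading=0, move]
  LT 180: heading 0 -> 180
  -- iteration 3/6 --
  LT 270: heading 180 -> 90
  FD 20: (38,-20) -> (38,0) [heading=90, move]
  LT 180: heading 90 -> 270
  -- iteration 4/6 --
  LT 270: heading 270 -> 180
  FD 20: (38,0) -> (18,0) [heading=180, move]
  LT 180: heading 180 -> 0
  -- iteration 5/6 --
  LT 270: heading 0 -> 270
  FD 20: (18,0) -> (18,-20) [heading=270, move]
  LT 180: heading 270 -> 90
  -- iteration 6/6 --
  LT 270: heading 90 -> 0
  FD 20: (18,-20) -> (38,-20) [heading=0, move]
  LT 180: heading 0 -> 180
]
FD 14: (38,-20) -> (24,-20) [heading=180, move]
LT 90: heading 180 -> 270
RT 90: heading 270 -> 180
Final: pos=(24,-20), heading=180, 0 segment(s) drawn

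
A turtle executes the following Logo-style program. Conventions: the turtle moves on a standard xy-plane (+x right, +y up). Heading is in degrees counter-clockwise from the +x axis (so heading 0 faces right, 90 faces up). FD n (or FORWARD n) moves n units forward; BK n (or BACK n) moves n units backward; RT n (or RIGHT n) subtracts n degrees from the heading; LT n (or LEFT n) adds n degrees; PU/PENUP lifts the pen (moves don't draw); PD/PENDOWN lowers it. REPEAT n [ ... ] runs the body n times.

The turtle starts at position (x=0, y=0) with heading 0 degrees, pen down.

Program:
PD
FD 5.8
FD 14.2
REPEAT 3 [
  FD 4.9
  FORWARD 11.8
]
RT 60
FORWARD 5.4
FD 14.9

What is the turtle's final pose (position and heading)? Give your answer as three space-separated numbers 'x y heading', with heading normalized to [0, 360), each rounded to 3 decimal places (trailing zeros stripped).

Executing turtle program step by step:
Start: pos=(0,0), heading=0, pen down
PD: pen down
FD 5.8: (0,0) -> (5.8,0) [heading=0, draw]
FD 14.2: (5.8,0) -> (20,0) [heading=0, draw]
REPEAT 3 [
  -- iteration 1/3 --
  FD 4.9: (20,0) -> (24.9,0) [heading=0, draw]
  FD 11.8: (24.9,0) -> (36.7,0) [heading=0, draw]
  -- iteration 2/3 --
  FD 4.9: (36.7,0) -> (41.6,0) [heading=0, draw]
  FD 11.8: (41.6,0) -> (53.4,0) [heading=0, draw]
  -- iteration 3/3 --
  FD 4.9: (53.4,0) -> (58.3,0) [heading=0, draw]
  FD 11.8: (58.3,0) -> (70.1,0) [heading=0, draw]
]
RT 60: heading 0 -> 300
FD 5.4: (70.1,0) -> (72.8,-4.677) [heading=300, draw]
FD 14.9: (72.8,-4.677) -> (80.25,-17.58) [heading=300, draw]
Final: pos=(80.25,-17.58), heading=300, 10 segment(s) drawn

Answer: 80.25 -17.58 300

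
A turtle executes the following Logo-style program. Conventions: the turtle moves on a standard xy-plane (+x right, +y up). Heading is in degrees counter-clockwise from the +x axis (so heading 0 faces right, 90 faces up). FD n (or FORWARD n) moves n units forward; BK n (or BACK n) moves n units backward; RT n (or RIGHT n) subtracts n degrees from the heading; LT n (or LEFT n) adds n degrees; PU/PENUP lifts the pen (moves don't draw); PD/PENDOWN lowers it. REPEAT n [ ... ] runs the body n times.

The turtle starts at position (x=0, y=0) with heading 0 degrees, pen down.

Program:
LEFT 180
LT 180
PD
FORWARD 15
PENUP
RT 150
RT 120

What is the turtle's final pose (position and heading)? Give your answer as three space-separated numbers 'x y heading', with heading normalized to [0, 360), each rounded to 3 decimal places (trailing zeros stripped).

Answer: 15 0 90

Derivation:
Executing turtle program step by step:
Start: pos=(0,0), heading=0, pen down
LT 180: heading 0 -> 180
LT 180: heading 180 -> 0
PD: pen down
FD 15: (0,0) -> (15,0) [heading=0, draw]
PU: pen up
RT 150: heading 0 -> 210
RT 120: heading 210 -> 90
Final: pos=(15,0), heading=90, 1 segment(s) drawn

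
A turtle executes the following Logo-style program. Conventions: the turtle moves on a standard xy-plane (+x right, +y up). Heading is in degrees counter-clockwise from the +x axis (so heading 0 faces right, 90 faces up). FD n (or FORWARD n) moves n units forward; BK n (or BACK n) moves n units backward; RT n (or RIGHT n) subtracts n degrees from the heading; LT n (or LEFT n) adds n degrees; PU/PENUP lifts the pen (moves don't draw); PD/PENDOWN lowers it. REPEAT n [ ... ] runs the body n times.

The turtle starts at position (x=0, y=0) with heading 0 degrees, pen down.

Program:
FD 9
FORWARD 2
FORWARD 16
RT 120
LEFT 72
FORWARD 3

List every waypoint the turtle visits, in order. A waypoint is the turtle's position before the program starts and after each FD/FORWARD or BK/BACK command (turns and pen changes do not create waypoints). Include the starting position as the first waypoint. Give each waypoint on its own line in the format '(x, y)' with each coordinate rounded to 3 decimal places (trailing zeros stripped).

Executing turtle program step by step:
Start: pos=(0,0), heading=0, pen down
FD 9: (0,0) -> (9,0) [heading=0, draw]
FD 2: (9,0) -> (11,0) [heading=0, draw]
FD 16: (11,0) -> (27,0) [heading=0, draw]
RT 120: heading 0 -> 240
LT 72: heading 240 -> 312
FD 3: (27,0) -> (29.007,-2.229) [heading=312, draw]
Final: pos=(29.007,-2.229), heading=312, 4 segment(s) drawn
Waypoints (5 total):
(0, 0)
(9, 0)
(11, 0)
(27, 0)
(29.007, -2.229)

Answer: (0, 0)
(9, 0)
(11, 0)
(27, 0)
(29.007, -2.229)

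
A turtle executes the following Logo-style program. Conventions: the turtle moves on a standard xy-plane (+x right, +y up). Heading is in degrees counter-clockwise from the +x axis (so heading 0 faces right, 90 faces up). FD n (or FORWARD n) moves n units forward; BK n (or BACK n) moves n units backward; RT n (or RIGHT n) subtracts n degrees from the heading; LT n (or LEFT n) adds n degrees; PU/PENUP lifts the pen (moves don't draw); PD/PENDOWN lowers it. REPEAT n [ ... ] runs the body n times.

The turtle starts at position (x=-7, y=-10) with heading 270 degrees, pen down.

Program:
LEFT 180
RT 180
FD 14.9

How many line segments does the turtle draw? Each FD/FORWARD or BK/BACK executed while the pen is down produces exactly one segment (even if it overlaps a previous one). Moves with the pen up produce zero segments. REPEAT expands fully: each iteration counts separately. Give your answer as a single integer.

Answer: 1

Derivation:
Executing turtle program step by step:
Start: pos=(-7,-10), heading=270, pen down
LT 180: heading 270 -> 90
RT 180: heading 90 -> 270
FD 14.9: (-7,-10) -> (-7,-24.9) [heading=270, draw]
Final: pos=(-7,-24.9), heading=270, 1 segment(s) drawn
Segments drawn: 1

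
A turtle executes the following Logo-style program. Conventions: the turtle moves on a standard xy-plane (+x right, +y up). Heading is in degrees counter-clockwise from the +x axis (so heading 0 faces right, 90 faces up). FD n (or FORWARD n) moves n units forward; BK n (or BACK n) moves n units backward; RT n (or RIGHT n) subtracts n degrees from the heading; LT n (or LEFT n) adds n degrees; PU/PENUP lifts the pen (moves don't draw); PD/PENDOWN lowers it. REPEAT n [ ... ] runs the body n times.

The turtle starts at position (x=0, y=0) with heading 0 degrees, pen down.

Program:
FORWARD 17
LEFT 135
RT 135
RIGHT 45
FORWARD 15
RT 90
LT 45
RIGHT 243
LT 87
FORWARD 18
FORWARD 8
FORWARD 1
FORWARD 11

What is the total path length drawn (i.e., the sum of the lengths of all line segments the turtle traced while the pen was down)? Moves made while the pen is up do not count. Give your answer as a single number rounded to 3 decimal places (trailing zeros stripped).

Executing turtle program step by step:
Start: pos=(0,0), heading=0, pen down
FD 17: (0,0) -> (17,0) [heading=0, draw]
LT 135: heading 0 -> 135
RT 135: heading 135 -> 0
RT 45: heading 0 -> 315
FD 15: (17,0) -> (27.607,-10.607) [heading=315, draw]
RT 90: heading 315 -> 225
LT 45: heading 225 -> 270
RT 243: heading 270 -> 27
LT 87: heading 27 -> 114
FD 18: (27.607,-10.607) -> (20.285,5.837) [heading=114, draw]
FD 8: (20.285,5.837) -> (17.031,13.146) [heading=114, draw]
FD 1: (17.031,13.146) -> (16.625,14.059) [heading=114, draw]
FD 11: (16.625,14.059) -> (12.151,24.108) [heading=114, draw]
Final: pos=(12.151,24.108), heading=114, 6 segment(s) drawn

Segment lengths:
  seg 1: (0,0) -> (17,0), length = 17
  seg 2: (17,0) -> (27.607,-10.607), length = 15
  seg 3: (27.607,-10.607) -> (20.285,5.837), length = 18
  seg 4: (20.285,5.837) -> (17.031,13.146), length = 8
  seg 5: (17.031,13.146) -> (16.625,14.059), length = 1
  seg 6: (16.625,14.059) -> (12.151,24.108), length = 11
Total = 70

Answer: 70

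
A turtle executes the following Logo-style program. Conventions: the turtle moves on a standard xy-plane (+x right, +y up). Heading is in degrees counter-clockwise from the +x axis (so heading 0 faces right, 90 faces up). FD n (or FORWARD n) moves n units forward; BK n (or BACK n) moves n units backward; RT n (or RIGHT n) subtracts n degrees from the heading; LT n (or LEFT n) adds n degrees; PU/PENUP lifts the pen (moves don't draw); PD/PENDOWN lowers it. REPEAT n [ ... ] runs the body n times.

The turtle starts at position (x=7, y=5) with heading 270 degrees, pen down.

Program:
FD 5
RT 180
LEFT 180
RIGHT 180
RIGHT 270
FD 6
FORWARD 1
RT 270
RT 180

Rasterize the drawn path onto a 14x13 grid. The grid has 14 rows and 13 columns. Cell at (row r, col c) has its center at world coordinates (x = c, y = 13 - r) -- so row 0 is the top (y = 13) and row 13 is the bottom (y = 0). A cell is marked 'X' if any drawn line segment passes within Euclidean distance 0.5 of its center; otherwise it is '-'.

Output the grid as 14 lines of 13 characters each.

Answer: -------------
-------------
-------------
-------------
-------------
-------------
-------------
-------------
-------X-----
-------X-----
-------X-----
-------X-----
-------X-----
XXXXXXXX-----

Derivation:
Segment 0: (7,5) -> (7,0)
Segment 1: (7,0) -> (1,-0)
Segment 2: (1,-0) -> (-0,-0)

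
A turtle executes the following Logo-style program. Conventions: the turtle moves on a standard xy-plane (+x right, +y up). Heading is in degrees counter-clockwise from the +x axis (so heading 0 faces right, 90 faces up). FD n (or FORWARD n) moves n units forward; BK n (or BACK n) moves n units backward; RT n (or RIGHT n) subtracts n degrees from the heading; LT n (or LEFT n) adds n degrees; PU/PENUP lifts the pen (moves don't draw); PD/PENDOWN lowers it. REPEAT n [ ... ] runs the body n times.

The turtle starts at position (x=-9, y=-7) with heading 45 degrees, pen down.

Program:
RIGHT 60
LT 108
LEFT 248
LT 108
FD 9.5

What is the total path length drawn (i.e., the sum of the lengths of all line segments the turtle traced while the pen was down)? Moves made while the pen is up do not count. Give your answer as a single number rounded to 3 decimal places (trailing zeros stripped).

Answer: 9.5

Derivation:
Executing turtle program step by step:
Start: pos=(-9,-7), heading=45, pen down
RT 60: heading 45 -> 345
LT 108: heading 345 -> 93
LT 248: heading 93 -> 341
LT 108: heading 341 -> 89
FD 9.5: (-9,-7) -> (-8.834,2.499) [heading=89, draw]
Final: pos=(-8.834,2.499), heading=89, 1 segment(s) drawn

Segment lengths:
  seg 1: (-9,-7) -> (-8.834,2.499), length = 9.5
Total = 9.5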